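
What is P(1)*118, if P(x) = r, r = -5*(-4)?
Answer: 2360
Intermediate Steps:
r = 20
P(x) = 20
P(1)*118 = 20*118 = 2360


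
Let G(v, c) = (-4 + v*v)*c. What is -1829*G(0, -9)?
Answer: -65844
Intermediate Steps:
G(v, c) = c*(-4 + v**2) (G(v, c) = (-4 + v**2)*c = c*(-4 + v**2))
-1829*G(0, -9) = -(-16461)*(-4 + 0**2) = -(-16461)*(-4 + 0) = -(-16461)*(-4) = -1829*36 = -65844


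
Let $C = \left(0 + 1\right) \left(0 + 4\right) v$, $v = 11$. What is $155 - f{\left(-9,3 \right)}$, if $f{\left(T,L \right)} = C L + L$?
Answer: $20$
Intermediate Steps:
$C = 44$ ($C = \left(0 + 1\right) \left(0 + 4\right) 11 = 1 \cdot 4 \cdot 11 = 4 \cdot 11 = 44$)
$f{\left(T,L \right)} = 45 L$ ($f{\left(T,L \right)} = 44 L + L = 45 L$)
$155 - f{\left(-9,3 \right)} = 155 - 45 \cdot 3 = 155 - 135 = 20$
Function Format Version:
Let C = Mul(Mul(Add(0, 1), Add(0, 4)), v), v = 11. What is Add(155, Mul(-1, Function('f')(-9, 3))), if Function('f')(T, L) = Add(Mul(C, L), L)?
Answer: 20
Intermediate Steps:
C = 44 (C = Mul(Mul(Add(0, 1), Add(0, 4)), 11) = Mul(Mul(1, 4), 11) = Mul(4, 11) = 44)
Function('f')(T, L) = Mul(45, L) (Function('f')(T, L) = Add(Mul(44, L), L) = Mul(45, L))
Add(155, Mul(-1, Function('f')(-9, 3))) = Add(155, Mul(-1, Mul(45, 3))) = Add(155, Mul(-1, 135)) = Add(155, -135) = 20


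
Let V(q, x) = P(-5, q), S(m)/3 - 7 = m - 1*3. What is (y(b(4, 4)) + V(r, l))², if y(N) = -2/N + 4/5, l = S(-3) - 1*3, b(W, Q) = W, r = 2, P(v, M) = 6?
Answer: 3969/100 ≈ 39.690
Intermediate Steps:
S(m) = 12 + 3*m (S(m) = 21 + 3*(m - 1*3) = 21 + 3*(m - 3) = 21 + 3*(-3 + m) = 21 + (-9 + 3*m) = 12 + 3*m)
l = 0 (l = (12 + 3*(-3)) - 1*3 = (12 - 9) - 3 = 3 - 3 = 0)
V(q, x) = 6
y(N) = ⅘ - 2/N (y(N) = -2/N + 4*(⅕) = -2/N + ⅘ = ⅘ - 2/N)
(y(b(4, 4)) + V(r, l))² = ((⅘ - 2/4) + 6)² = ((⅘ - 2*¼) + 6)² = ((⅘ - ½) + 6)² = (3/10 + 6)² = (63/10)² = 3969/100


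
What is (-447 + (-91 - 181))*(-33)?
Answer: 23727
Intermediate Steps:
(-447 + (-91 - 181))*(-33) = (-447 - 272)*(-33) = -719*(-33) = 23727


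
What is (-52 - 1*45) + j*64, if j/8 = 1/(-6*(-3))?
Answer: -617/9 ≈ -68.556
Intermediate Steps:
j = 4/9 (j = 8/((-6*(-3))) = 8/18 = 8*(1/18) = 4/9 ≈ 0.44444)
(-52 - 1*45) + j*64 = (-52 - 1*45) + (4/9)*64 = (-52 - 45) + 256/9 = -97 + 256/9 = -617/9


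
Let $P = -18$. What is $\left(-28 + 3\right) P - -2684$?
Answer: $3134$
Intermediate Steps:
$\left(-28 + 3\right) P - -2684 = \left(-28 + 3\right) \left(-18\right) - -2684 = \left(-25\right) \left(-18\right) + 2684 = 450 + 2684 = 3134$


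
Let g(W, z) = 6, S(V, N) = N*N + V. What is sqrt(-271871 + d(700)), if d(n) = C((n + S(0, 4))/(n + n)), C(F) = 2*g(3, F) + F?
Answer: I*sqrt(1332106594)/70 ≈ 521.4*I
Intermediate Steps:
S(V, N) = V + N**2 (S(V, N) = N**2 + V = V + N**2)
C(F) = 12 + F (C(F) = 2*6 + F = 12 + F)
d(n) = 12 + (16 + n)/(2*n) (d(n) = 12 + (n + (0 + 4**2))/(n + n) = 12 + (n + (0 + 16))/((2*n)) = 12 + (n + 16)*(1/(2*n)) = 12 + (16 + n)*(1/(2*n)) = 12 + (16 + n)/(2*n))
sqrt(-271871 + d(700)) = sqrt(-271871 + (25/2 + 8/700)) = sqrt(-271871 + (25/2 + 8*(1/700))) = sqrt(-271871 + (25/2 + 2/175)) = sqrt(-271871 + 4379/350) = sqrt(-95150471/350) = I*sqrt(1332106594)/70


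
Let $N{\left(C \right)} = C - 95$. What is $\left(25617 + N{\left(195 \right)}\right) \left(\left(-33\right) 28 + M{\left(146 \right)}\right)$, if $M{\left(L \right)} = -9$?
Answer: $-23993961$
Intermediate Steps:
$N{\left(C \right)} = -95 + C$
$\left(25617 + N{\left(195 \right)}\right) \left(\left(-33\right) 28 + M{\left(146 \right)}\right) = \left(25617 + \left(-95 + 195\right)\right) \left(\left(-33\right) 28 - 9\right) = \left(25617 + 100\right) \left(-924 - 9\right) = 25717 \left(-933\right) = -23993961$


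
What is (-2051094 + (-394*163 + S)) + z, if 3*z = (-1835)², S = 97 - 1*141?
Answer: -2978855/3 ≈ -9.9295e+5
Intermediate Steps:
S = -44 (S = 97 - 141 = -44)
z = 3367225/3 (z = (⅓)*(-1835)² = (⅓)*3367225 = 3367225/3 ≈ 1.1224e+6)
(-2051094 + (-394*163 + S)) + z = (-2051094 + (-394*163 - 44)) + 3367225/3 = (-2051094 + (-64222 - 44)) + 3367225/3 = (-2051094 - 64266) + 3367225/3 = -2115360 + 3367225/3 = -2978855/3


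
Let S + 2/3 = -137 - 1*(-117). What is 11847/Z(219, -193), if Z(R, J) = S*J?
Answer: 35541/11966 ≈ 2.9702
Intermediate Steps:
S = -62/3 (S = -⅔ + (-137 - 1*(-117)) = -⅔ + (-137 + 117) = -⅔ - 20 = -62/3 ≈ -20.667)
Z(R, J) = -62*J/3
11847/Z(219, -193) = 11847/((-62/3*(-193))) = 11847/(11966/3) = 11847*(3/11966) = 35541/11966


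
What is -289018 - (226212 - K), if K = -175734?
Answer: -690964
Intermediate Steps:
-289018 - (226212 - K) = -289018 - (226212 - 1*(-175734)) = -289018 - (226212 + 175734) = -289018 - 1*401946 = -289018 - 401946 = -690964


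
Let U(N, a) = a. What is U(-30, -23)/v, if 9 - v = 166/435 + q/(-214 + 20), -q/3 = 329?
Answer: -1940970/297961 ≈ -6.5142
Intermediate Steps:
q = -987 (q = -3*329 = -987)
v = 297961/84390 (v = 9 - (166/435 - 987/(-214 + 20)) = 9 - (166*(1/435) - 987/(-194)) = 9 - (166/435 - 987*(-1/194)) = 9 - (166/435 + 987/194) = 9 - 1*461549/84390 = 9 - 461549/84390 = 297961/84390 ≈ 3.5308)
U(-30, -23)/v = -23/297961/84390 = -23*84390/297961 = -1940970/297961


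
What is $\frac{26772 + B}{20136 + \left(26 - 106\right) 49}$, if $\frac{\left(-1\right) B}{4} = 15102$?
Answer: $- \frac{8409}{4054} \approx -2.0742$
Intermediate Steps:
$B = -60408$ ($B = \left(-4\right) 15102 = -60408$)
$\frac{26772 + B}{20136 + \left(26 - 106\right) 49} = \frac{26772 - 60408}{20136 + \left(26 - 106\right) 49} = - \frac{33636}{20136 - 3920} = - \frac{33636}{16216} = \left(-33636\right) \frac{1}{16216} = - \frac{8409}{4054}$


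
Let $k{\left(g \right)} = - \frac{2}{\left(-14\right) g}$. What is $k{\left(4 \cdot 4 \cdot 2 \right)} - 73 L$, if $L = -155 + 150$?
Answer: $\frac{81761}{224} \approx 365.0$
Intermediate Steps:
$k{\left(g \right)} = \frac{1}{7 g}$ ($k{\left(g \right)} = - 2 \left(- \frac{1}{14 g}\right) = \frac{1}{7 g}$)
$L = -5$
$k{\left(4 \cdot 4 \cdot 2 \right)} - 73 L = \frac{1}{7 \cdot 4 \cdot 4 \cdot 2} - -365 = \frac{1}{7 \cdot 16 \cdot 2} + 365 = \frac{1}{7 \cdot 32} + 365 = \frac{1}{7} \cdot \frac{1}{32} + 365 = \frac{1}{224} + 365 = \frac{81761}{224}$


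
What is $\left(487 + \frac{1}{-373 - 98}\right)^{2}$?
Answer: $\frac{52613349376}{221841} \approx 2.3717 \cdot 10^{5}$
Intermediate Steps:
$\left(487 + \frac{1}{-373 - 98}\right)^{2} = \left(487 + \frac{1}{-471}\right)^{2} = \left(487 - \frac{1}{471}\right)^{2} = \left(\frac{229376}{471}\right)^{2} = \frac{52613349376}{221841}$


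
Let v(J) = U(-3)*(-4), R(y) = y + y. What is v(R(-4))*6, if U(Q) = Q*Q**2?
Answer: 648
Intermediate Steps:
U(Q) = Q**3
R(y) = 2*y
v(J) = 108 (v(J) = (-3)**3*(-4) = -27*(-4) = 108)
v(R(-4))*6 = 108*6 = 648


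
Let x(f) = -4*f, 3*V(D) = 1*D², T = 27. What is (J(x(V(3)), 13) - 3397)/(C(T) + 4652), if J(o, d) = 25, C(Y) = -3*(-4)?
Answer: -843/1166 ≈ -0.72298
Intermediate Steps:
V(D) = D²/3 (V(D) = (1*D²)/3 = D²/3)
C(Y) = 12
(J(x(V(3)), 13) - 3397)/(C(T) + 4652) = (25 - 3397)/(12 + 4652) = -3372/4664 = -3372*1/4664 = -843/1166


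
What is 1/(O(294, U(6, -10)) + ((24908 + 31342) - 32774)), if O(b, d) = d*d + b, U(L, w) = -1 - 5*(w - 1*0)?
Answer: 1/26171 ≈ 3.8210e-5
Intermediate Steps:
U(L, w) = -1 - 5*w (U(L, w) = -1 - 5*(w + 0) = -1 - 5*w)
O(b, d) = b + d² (O(b, d) = d² + b = b + d²)
1/(O(294, U(6, -10)) + ((24908 + 31342) - 32774)) = 1/((294 + (-1 - 5*(-10))²) + ((24908 + 31342) - 32774)) = 1/((294 + (-1 + 50)²) + (56250 - 32774)) = 1/((294 + 49²) + 23476) = 1/((294 + 2401) + 23476) = 1/(2695 + 23476) = 1/26171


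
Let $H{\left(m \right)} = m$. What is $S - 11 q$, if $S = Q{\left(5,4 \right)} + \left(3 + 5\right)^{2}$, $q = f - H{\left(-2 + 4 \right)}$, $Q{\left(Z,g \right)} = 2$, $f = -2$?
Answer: $110$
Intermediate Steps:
$q = -4$ ($q = -2 - \left(-2 + 4\right) = -2 - 2 = -4$)
$S = 66$ ($S = 2 + \left(3 + 5\right)^{2} = 2 + 8^{2} = 2 + 64 = 66$)
$S - 11 q = 66 - -44 = 66 + 44 = 110$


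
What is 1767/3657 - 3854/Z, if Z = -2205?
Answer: 5996771/2687895 ≈ 2.2310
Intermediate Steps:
1767/3657 - 3854/Z = 1767/3657 - 3854/(-2205) = 1767*(1/3657) - 3854*(-1/2205) = 589/1219 + 3854/2205 = 5996771/2687895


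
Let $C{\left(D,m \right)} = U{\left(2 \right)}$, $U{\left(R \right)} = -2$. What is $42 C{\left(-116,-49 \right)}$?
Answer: $-84$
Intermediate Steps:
$C{\left(D,m \right)} = -2$
$42 C{\left(-116,-49 \right)} = 42 \left(-2\right) = -84$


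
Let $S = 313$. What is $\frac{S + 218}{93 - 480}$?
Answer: $- \frac{59}{43} \approx -1.3721$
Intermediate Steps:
$\frac{S + 218}{93 - 480} = \frac{313 + 218}{93 - 480} = \frac{531}{-387} = 531 \left(- \frac{1}{387}\right) = - \frac{59}{43}$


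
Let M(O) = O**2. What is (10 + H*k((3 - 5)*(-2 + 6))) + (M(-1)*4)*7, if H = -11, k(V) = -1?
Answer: 49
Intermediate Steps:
(10 + H*k((3 - 5)*(-2 + 6))) + (M(-1)*4)*7 = (10 - 11*(-1)) + ((-1)**2*4)*7 = (10 + 11) + (1*4)*7 = 21 + 4*7 = 21 + 28 = 49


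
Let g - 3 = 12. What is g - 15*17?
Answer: -240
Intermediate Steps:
g = 15 (g = 3 + 12 = 15)
g - 15*17 = 15 - 15*17 = 15 - 255 = -240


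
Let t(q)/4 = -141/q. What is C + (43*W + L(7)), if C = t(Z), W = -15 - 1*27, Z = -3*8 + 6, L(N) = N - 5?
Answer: -5318/3 ≈ -1772.7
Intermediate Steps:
L(N) = -5 + N
Z = -18 (Z = -24 + 6 = -18)
W = -42 (W = -15 - 27 = -42)
t(q) = -564/q (t(q) = 4*(-141/q) = -564/q)
C = 94/3 (C = -564/(-18) = -564*(-1/18) = 94/3 ≈ 31.333)
C + (43*W + L(7)) = 94/3 + (43*(-42) + (-5 + 7)) = 94/3 + (-1806 + 2) = 94/3 - 1804 = -5318/3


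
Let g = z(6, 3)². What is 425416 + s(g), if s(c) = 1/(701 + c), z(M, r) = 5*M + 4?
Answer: 789997513/1857 ≈ 4.2542e+5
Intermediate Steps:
z(M, r) = 4 + 5*M
g = 1156 (g = (4 + 5*6)² = (4 + 30)² = 34² = 1156)
425416 + s(g) = 425416 + 1/(701 + 1156) = 425416 + 1/1857 = 789997513/1857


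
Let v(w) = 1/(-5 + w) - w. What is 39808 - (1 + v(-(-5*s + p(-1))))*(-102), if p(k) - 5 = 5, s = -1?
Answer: 414349/10 ≈ 41435.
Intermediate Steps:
p(k) = 10 (p(k) = 5 + 5 = 10)
39808 - (1 + v(-(-5*s + p(-1))))*(-102) = 39808 - (1 + (1 - (-(-5*(-1) + 10))² + 5*(-(-5*(-1) + 10)))/(-5 - (-5*(-1) + 10)))*(-102) = 39808 - (1 + (1 - (-(5 + 10))² + 5*(-(5 + 10)))/(-5 - (5 + 10)))*(-102) = 39808 - (1 + (1 - (-1*15)² + 5*(-1*15))/(-5 - 1*15))*(-102) = 39808 - (1 + (1 - 1*(-15)² + 5*(-15))/(-5 - 15))*(-102) = 39808 - (1 + (1 - 1*225 - 75)/(-20))*(-102) = 39808 - (1 - (1 - 225 - 75)/20)*(-102) = 39808 - (1 - 1/20*(-299))*(-102) = 39808 - (1 + 299/20)*(-102) = 39808 - 319*(-102)/20 = 39808 - 1*(-16269/10) = 39808 + 16269/10 = 414349/10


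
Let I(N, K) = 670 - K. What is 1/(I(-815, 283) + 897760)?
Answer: 1/898147 ≈ 1.1134e-6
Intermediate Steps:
1/(I(-815, 283) + 897760) = 1/((670 - 1*283) + 897760) = 1/((670 - 283) + 897760) = 1/(387 + 897760) = 1/898147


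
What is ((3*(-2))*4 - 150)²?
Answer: 30276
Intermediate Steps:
((3*(-2))*4 - 150)² = (-6*4 - 150)² = (-24 - 150)² = (-174)² = 30276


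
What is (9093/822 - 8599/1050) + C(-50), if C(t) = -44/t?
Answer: 10796/2877 ≈ 3.7525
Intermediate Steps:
(9093/822 - 8599/1050) + C(-50) = (9093/822 - 8599/1050) - 44/(-50) = (9093*(1/822) - 8599*1/1050) - 44*(-1/50) = (3031/274 - 8599/1050) + 22/25 = 206606/71925 + 22/25 = 10796/2877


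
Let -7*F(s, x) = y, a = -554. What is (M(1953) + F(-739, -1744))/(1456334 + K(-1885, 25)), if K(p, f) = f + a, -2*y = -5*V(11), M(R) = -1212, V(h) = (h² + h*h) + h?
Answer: -18233/20381270 ≈ -0.00089460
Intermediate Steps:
V(h) = h + 2*h² (V(h) = (h² + h²) + h = 2*h² + h = h + 2*h²)
y = 1265/2 (y = -(-5)*11*(1 + 2*11)/2 = -(-5)*11*(1 + 22)/2 = -(-5)*11*23/2 = -(-5)*253/2 = -½*(-1265) = 1265/2 ≈ 632.50)
F(s, x) = -1265/14 (F(s, x) = -⅐*1265/2 = -1265/14)
K(p, f) = -554 + f (K(p, f) = f - 554 = -554 + f)
(M(1953) + F(-739, -1744))/(1456334 + K(-1885, 25)) = (-1212 - 1265/14)/(1456334 + (-554 + 25)) = -18233/(14*(1456334 - 529)) = -18233/14/1455805 = -18233/14*1/1455805 = -18233/20381270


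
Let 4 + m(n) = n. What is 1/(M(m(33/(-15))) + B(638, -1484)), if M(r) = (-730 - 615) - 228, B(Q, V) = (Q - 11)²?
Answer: 1/391556 ≈ 2.5539e-6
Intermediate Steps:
B(Q, V) = (-11 + Q)²
m(n) = -4 + n
M(r) = -1573 (M(r) = -1345 - 228 = -1573)
1/(M(m(33/(-15))) + B(638, -1484)) = 1/(-1573 + (-11 + 638)²) = 1/(-1573 + 627²) = 1/(-1573 + 393129) = 1/391556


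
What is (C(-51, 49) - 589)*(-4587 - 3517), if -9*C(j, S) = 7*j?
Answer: 13355392/3 ≈ 4.4518e+6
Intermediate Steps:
C(j, S) = -7*j/9
(C(-51, 49) - 589)*(-4587 - 3517) = (-7/9*(-51) - 589)*(-4587 - 3517) = (119/3 - 589)*(-8104) = -1648/3*(-8104) = 13355392/3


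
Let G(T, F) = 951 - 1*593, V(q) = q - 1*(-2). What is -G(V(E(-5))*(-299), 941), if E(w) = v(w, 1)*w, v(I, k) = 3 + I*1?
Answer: -358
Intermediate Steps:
v(I, k) = 3 + I
E(w) = w*(3 + w) (E(w) = (3 + w)*w = w*(3 + w))
V(q) = 2 + q (V(q) = q + 2 = 2 + q)
G(T, F) = 358 (G(T, F) = 951 - 593 = 358)
-G(V(E(-5))*(-299), 941) = -1*358 = -358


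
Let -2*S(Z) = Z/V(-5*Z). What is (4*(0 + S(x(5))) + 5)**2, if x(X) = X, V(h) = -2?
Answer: 100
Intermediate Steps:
S(Z) = Z/4 (S(Z) = -Z/(2*(-2)) = -Z*(-1)/(2*2) = -(-1)*Z/4 = Z/4)
(4*(0 + S(x(5))) + 5)**2 = (4*(0 + (1/4)*5) + 5)**2 = (4*(0 + 5/4) + 5)**2 = (4*(5/4) + 5)**2 = (5 + 5)**2 = 10**2 = 100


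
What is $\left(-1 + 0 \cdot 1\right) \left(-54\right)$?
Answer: $54$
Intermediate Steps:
$\left(-1 + 0 \cdot 1\right) \left(-54\right) = \left(-1 + 0\right) \left(-54\right) = \left(-1\right) \left(-54\right) = 54$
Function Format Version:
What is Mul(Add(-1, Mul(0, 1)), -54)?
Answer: 54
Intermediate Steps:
Mul(Add(-1, Mul(0, 1)), -54) = Mul(Add(-1, 0), -54) = Mul(-1, -54) = 54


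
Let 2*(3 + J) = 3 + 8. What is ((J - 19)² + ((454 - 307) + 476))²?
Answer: 12823561/16 ≈ 8.0147e+5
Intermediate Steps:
J = 5/2 (J = -3 + (3 + 8)/2 = -3 + (½)*11 = -3 + 11/2 = 5/2 ≈ 2.5000)
((J - 19)² + ((454 - 307) + 476))² = ((5/2 - 19)² + ((454 - 307) + 476))² = ((-33/2)² + (147 + 476))² = (1089/4 + 623)² = (3581/4)² = 12823561/16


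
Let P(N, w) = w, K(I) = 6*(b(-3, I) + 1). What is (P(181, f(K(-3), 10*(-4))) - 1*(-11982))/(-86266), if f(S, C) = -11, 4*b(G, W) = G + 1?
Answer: -11971/86266 ≈ -0.13877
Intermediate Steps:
b(G, W) = ¼ + G/4 (b(G, W) = (G + 1)/4 = (1 + G)/4 = ¼ + G/4)
K(I) = 3 (K(I) = 6*((¼ + (¼)*(-3)) + 1) = 6*((¼ - ¾) + 1) = 6*(-½ + 1) = 6*(½) = 3)
(P(181, f(K(-3), 10*(-4))) - 1*(-11982))/(-86266) = (-11 - 1*(-11982))/(-86266) = (-11 + 11982)*(-1/86266) = 11971*(-1/86266) = -11971/86266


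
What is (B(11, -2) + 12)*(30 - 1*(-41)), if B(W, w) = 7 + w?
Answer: 1207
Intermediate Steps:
(B(11, -2) + 12)*(30 - 1*(-41)) = ((7 - 2) + 12)*(30 - 1*(-41)) = (5 + 12)*(30 + 41) = 17*71 = 1207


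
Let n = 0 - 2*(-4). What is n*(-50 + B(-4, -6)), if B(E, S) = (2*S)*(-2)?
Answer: -208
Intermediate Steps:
B(E, S) = -4*S
n = 8 (n = 0 + 8 = 8)
n*(-50 + B(-4, -6)) = 8*(-50 - 4*(-6)) = 8*(-50 + 24) = 8*(-26) = -208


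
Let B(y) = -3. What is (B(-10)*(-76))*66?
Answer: 15048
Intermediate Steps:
(B(-10)*(-76))*66 = -3*(-76)*66 = 228*66 = 15048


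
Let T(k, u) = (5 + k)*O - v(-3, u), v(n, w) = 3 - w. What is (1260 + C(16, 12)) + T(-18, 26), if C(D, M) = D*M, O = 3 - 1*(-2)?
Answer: 1410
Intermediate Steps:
O = 5 (O = 3 + 2 = 5)
T(k, u) = 22 + u + 5*k (T(k, u) = (5 + k)*5 - (3 - u) = (25 + 5*k) + (-3 + u) = 22 + u + 5*k)
(1260 + C(16, 12)) + T(-18, 26) = (1260 + 16*12) + (22 + 26 + 5*(-18)) = (1260 + 192) + (22 + 26 - 90) = 1452 - 42 = 1410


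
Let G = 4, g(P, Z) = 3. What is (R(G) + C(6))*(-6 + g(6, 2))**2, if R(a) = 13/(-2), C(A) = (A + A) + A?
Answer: 207/2 ≈ 103.50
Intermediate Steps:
C(A) = 3*A (C(A) = 2*A + A = 3*A)
R(a) = -13/2 (R(a) = 13*(-1/2) = -13/2)
(R(G) + C(6))*(-6 + g(6, 2))**2 = (-13/2 + 3*6)*(-6 + 3)**2 = (-13/2 + 18)*(-3)**2 = (23/2)*9 = 207/2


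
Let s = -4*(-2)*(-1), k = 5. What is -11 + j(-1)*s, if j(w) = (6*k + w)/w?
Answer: 221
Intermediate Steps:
j(w) = (30 + w)/w (j(w) = (6*5 + w)/w = (30 + w)/w)
s = -8 (s = 8*(-1) = -8)
-11 + j(-1)*s = -11 + ((30 - 1)/(-1))*(-8) = -11 - 1*29*(-8) = -11 - 29*(-8) = -11 + 232 = 221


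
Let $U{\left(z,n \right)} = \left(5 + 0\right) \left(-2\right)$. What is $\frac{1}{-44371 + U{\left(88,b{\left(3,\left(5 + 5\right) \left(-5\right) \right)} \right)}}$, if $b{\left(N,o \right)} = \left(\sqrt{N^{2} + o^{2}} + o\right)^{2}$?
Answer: $- \frac{1}{44381} \approx -2.2532 \cdot 10^{-5}$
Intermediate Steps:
$b{\left(N,o \right)} = \left(o + \sqrt{N^{2} + o^{2}}\right)^{2}$
$U{\left(z,n \right)} = -10$ ($U{\left(z,n \right)} = 5 \left(-2\right) = -10$)
$\frac{1}{-44371 + U{\left(88,b{\left(3,\left(5 + 5\right) \left(-5\right) \right)} \right)}} = \frac{1}{-44371 - 10} = \frac{1}{-44381} = - \frac{1}{44381}$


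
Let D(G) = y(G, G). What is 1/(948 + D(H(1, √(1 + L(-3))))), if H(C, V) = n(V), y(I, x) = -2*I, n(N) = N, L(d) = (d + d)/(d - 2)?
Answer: 1185/1123369 + √55/2246738 ≈ 0.0010582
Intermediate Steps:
L(d) = 2*d/(-2 + d) (L(d) = (2*d)/(-2 + d) = 2*d/(-2 + d))
H(C, V) = V
D(G) = -2*G
1/(948 + D(H(1, √(1 + L(-3))))) = 1/(948 - 2*√(1 + 2*(-3)/(-2 - 3))) = 1/(948 - 2*√(1 + 2*(-3)/(-5))) = 1/(948 - 2*√(1 + 2*(-3)*(-⅕))) = 1/(948 - 2*√(1 + 6/5)) = 1/(948 - 2*√55/5)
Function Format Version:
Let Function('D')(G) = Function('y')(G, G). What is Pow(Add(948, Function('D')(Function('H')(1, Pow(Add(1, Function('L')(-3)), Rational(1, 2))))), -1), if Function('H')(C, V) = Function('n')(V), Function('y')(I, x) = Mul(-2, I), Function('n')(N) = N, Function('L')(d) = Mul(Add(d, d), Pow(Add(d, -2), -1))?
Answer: Add(Rational(1185, 1123369), Mul(Rational(1, 2246738), Pow(55, Rational(1, 2)))) ≈ 0.0010582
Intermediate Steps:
Function('L')(d) = Mul(2, d, Pow(Add(-2, d), -1)) (Function('L')(d) = Mul(Mul(2, d), Pow(Add(-2, d), -1)) = Mul(2, d, Pow(Add(-2, d), -1)))
Function('H')(C, V) = V
Function('D')(G) = Mul(-2, G)
Pow(Add(948, Function('D')(Function('H')(1, Pow(Add(1, Function('L')(-3)), Rational(1, 2))))), -1) = Pow(Add(948, Mul(-2, Pow(Add(1, Mul(2, -3, Pow(Add(-2, -3), -1))), Rational(1, 2)))), -1) = Pow(Add(948, Mul(-2, Pow(Add(1, Mul(2, -3, Pow(-5, -1))), Rational(1, 2)))), -1) = Pow(Add(948, Mul(-2, Pow(Add(1, Mul(2, -3, Rational(-1, 5))), Rational(1, 2)))), -1) = Pow(Add(948, Mul(-2, Pow(Add(1, Rational(6, 5)), Rational(1, 2)))), -1) = Pow(Add(948, Mul(-2, Pow(Rational(11, 5), Rational(1, 2)))), -1) = Pow(Add(948, Mul(-2, Mul(Rational(1, 5), Pow(55, Rational(1, 2))))), -1) = Pow(Add(948, Mul(Rational(-2, 5), Pow(55, Rational(1, 2)))), -1)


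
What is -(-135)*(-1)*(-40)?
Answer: 5400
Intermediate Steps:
-(-135)*(-1)*(-40) = -45*3*(-40) = -135*(-40) = 5400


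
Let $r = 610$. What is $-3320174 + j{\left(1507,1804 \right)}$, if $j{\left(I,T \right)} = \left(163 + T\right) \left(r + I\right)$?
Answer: $843965$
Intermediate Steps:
$j{\left(I,T \right)} = \left(163 + T\right) \left(610 + I\right)$
$-3320174 + j{\left(1507,1804 \right)} = -3320174 + \left(99430 + 163 \cdot 1507 + 610 \cdot 1804 + 1507 \cdot 1804\right) = -3320174 + \left(99430 + 245641 + 1100440 + 2718628\right) = -3320174 + 4164139 = 843965$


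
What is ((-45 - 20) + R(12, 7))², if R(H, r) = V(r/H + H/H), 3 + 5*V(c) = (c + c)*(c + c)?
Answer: 131033809/32400 ≈ 4044.3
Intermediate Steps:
V(c) = -⅗ + 4*c²/5 (V(c) = -⅗ + ((c + c)*(c + c))/5 = -⅗ + ((2*c)*(2*c))/5 = -⅗ + (4*c²)/5 = -⅗ + 4*c²/5)
R(H, r) = -⅗ + 4*(1 + r/H)²/5 (R(H, r) = -⅗ + 4*(r/H + H/H)²/5 = -⅗ + 4*(r/H + 1)²/5 = -⅗ + 4*(1 + r/H)²/5)
((-45 - 20) + R(12, 7))² = ((-45 - 20) + (-⅗ + (⅘)*(12 + 7)²/12²))² = (-65 + (-⅗ + (⅘)*(1/144)*19²))² = (-65 + (-⅗ + (⅘)*(1/144)*361))² = (-65 + (-⅗ + 361/180))² = (-65 + 253/180)² = (-11447/180)² = 131033809/32400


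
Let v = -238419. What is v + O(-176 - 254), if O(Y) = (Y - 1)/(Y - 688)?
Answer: -266552011/1118 ≈ -2.3842e+5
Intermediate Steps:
O(Y) = (-1 + Y)/(-688 + Y)
v + O(-176 - 254) = -238419 + (-1 + (-176 - 254))/(-688 + (-176 - 254)) = -238419 + (-1 - 430)/(-688 - 430) = -238419 - 431/(-1118) = -238419 - 1/1118*(-431) = -238419 + 431/1118 = -266552011/1118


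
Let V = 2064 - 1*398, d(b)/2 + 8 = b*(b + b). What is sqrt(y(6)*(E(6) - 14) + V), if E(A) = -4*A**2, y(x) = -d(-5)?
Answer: sqrt(14938) ≈ 122.22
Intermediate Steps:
d(b) = -16 + 4*b**2 (d(b) = -16 + 2*(b*(b + b)) = -16 + 2*(b*(2*b)) = -16 + 2*(2*b**2) = -16 + 4*b**2)
y(x) = -84 (y(x) = -(-16 + 4*(-5)**2) = -(-16 + 4*25) = -(-16 + 100) = -1*84 = -84)
V = 1666 (V = 2064 - 398 = 1666)
sqrt(y(6)*(E(6) - 14) + V) = sqrt(-84*(-4*6**2 - 14) + 1666) = sqrt(-84*(-4*36 - 14) + 1666) = sqrt(-84*(-144 - 14) + 1666) = sqrt(-84*(-158) + 1666) = sqrt(13272 + 1666) = sqrt(14938)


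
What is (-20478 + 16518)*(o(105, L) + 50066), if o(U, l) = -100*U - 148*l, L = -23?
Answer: -170161200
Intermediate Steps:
o(U, l) = -148*l - 100*U
(-20478 + 16518)*(o(105, L) + 50066) = (-20478 + 16518)*((-148*(-23) - 100*105) + 50066) = -3960*((3404 - 10500) + 50066) = -3960*(-7096 + 50066) = -3960*42970 = -170161200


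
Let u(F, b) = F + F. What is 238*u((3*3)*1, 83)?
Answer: 4284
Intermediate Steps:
u(F, b) = 2*F
238*u((3*3)*1, 83) = 238*(2*((3*3)*1)) = 238*(2*(9*1)) = 238*(2*9) = 238*18 = 4284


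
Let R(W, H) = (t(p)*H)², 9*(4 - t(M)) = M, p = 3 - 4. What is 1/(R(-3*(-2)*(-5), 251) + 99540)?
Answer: 81/94311109 ≈ 8.5886e-7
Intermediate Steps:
p = -1
t(M) = 4 - M/9
R(W, H) = 1369*H²/81 (R(W, H) = ((4 - ⅑*(-1))*H)² = ((4 + ⅑)*H)² = (37*H/9)² = 1369*H²/81)
1/(R(-3*(-2)*(-5), 251) + 99540) = 1/((1369/81)*251² + 99540) = 1/((1369/81)*63001 + 99540) = 1/(86248369/81 + 99540) = 1/(94311109/81) = 81/94311109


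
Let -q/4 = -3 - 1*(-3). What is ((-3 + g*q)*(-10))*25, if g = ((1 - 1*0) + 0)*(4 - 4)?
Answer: 750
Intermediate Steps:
q = 0 (q = -4*(-3 - 1*(-3)) = -4*(-3 + 3) = -4*0 = 0)
g = 0 (g = ((1 + 0) + 0)*0 = (1 + 0)*0 = 1*0 = 0)
((-3 + g*q)*(-10))*25 = ((-3 + 0*0)*(-10))*25 = ((-3 + 0)*(-10))*25 = -3*(-10)*25 = 30*25 = 750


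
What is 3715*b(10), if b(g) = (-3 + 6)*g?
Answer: 111450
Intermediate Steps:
b(g) = 3*g
3715*b(10) = 3715*(3*10) = 3715*30 = 111450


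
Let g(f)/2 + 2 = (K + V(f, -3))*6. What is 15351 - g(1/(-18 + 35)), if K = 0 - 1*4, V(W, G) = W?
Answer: 261839/17 ≈ 15402.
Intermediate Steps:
K = -4 (K = 0 - 4 = -4)
g(f) = -52 + 12*f (g(f) = -4 + 2*((-4 + f)*6) = -4 + 2*(-24 + 6*f) = -4 + (-48 + 12*f) = -52 + 12*f)
15351 - g(1/(-18 + 35)) = 15351 - (-52 + 12/(-18 + 35)) = 15351 - (-52 + 12/17) = 15351 - 1*(-872/17) = 15351 + 872/17 = 261839/17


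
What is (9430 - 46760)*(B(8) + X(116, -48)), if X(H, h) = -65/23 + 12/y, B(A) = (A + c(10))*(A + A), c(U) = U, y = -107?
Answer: -26188376210/2461 ≈ -1.0641e+7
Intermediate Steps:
B(A) = 2*A*(10 + A) (B(A) = (A + 10)*(A + A) = (10 + A)*(2*A) = 2*A*(10 + A))
X(H, h) = -7231/2461 (X(H, h) = -65/23 + 12/(-107) = -65*1/23 + 12*(-1/107) = -65/23 - 12/107 = -7231/2461)
(9430 - 46760)*(B(8) + X(116, -48)) = (9430 - 46760)*(2*8*(10 + 8) - 7231/2461) = -37330*(2*8*18 - 7231/2461) = -37330*(288 - 7231/2461) = -37330*701537/2461 = -26188376210/2461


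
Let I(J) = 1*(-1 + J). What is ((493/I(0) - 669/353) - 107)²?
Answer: 45143075961/124609 ≈ 3.6228e+5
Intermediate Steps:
I(J) = -1 + J
((493/I(0) - 669/353) - 107)² = ((493/(-1 + 0) - 669/353) - 107)² = ((493/(-1) - 669*1/353) - 107)² = ((493*(-1) - 669/353) - 107)² = ((-493 - 669/353) - 107)² = (-174698/353 - 107)² = (-212469/353)² = 45143075961/124609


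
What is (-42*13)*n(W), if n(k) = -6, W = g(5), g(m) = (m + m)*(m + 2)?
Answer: 3276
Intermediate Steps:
g(m) = 2*m*(2 + m) (g(m) = (2*m)*(2 + m) = 2*m*(2 + m))
W = 70 (W = 2*5*(2 + 5) = 2*5*7 = 70)
(-42*13)*n(W) = -42*13*(-6) = -546*(-6) = 3276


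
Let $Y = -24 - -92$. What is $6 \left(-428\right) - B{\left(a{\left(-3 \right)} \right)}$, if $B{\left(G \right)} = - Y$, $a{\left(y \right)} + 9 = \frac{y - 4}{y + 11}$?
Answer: $-2500$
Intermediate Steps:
$Y = 68$ ($Y = -24 + 92 = 68$)
$a{\left(y \right)} = -9 + \frac{-4 + y}{11 + y}$ ($a{\left(y \right)} = -9 + \frac{y - 4}{y + 11} = -9 + \frac{-4 + y}{11 + y}$)
$B{\left(G \right)} = -68$ ($B{\left(G \right)} = \left(-1\right) 68 = -68$)
$6 \left(-428\right) - B{\left(a{\left(-3 \right)} \right)} = 6 \left(-428\right) - -68 = -2568 + 68 = -2500$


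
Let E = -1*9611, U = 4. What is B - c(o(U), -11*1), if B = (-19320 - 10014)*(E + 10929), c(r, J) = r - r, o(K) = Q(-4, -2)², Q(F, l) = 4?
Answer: -38662212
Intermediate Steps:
E = -9611
o(K) = 16 (o(K) = 4² = 16)
c(r, J) = 0
B = -38662212 (B = (-19320 - 10014)*(-9611 + 10929) = -29334*1318 = -38662212)
B - c(o(U), -11*1) = -38662212 - 1*0 = -38662212 + 0 = -38662212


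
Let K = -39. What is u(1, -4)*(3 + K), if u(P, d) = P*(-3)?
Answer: 108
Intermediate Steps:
u(P, d) = -3*P
u(1, -4)*(3 + K) = (-3*1)*(3 - 39) = -3*(-36) = 108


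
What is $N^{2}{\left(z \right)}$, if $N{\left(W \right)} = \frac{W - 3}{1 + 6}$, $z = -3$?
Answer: $\frac{36}{49} \approx 0.73469$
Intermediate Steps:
$N{\left(W \right)} = - \frac{3}{7} + \frac{W}{7}$ ($N{\left(W \right)} = \frac{-3 + W}{7} = \left(-3 + W\right) \frac{1}{7} = - \frac{3}{7} + \frac{W}{7}$)
$N^{2}{\left(z \right)} = \left(- \frac{3}{7} + \frac{1}{7} \left(-3\right)\right)^{2} = \left(- \frac{3}{7} - \frac{3}{7}\right)^{2} = \left(- \frac{6}{7}\right)^{2} = \frac{36}{49}$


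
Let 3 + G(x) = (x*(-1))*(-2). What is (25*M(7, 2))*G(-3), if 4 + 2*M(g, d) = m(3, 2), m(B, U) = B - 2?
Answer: 675/2 ≈ 337.50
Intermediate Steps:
m(B, U) = -2 + B
M(g, d) = -3/2 (M(g, d) = -2 + (-2 + 3)/2 = -2 + (1/2)*1 = -2 + 1/2 = -3/2)
G(x) = -3 + 2*x (G(x) = -3 + (x*(-1))*(-2) = -3 - x*(-2) = -3 + 2*x)
(25*M(7, 2))*G(-3) = (25*(-3/2))*(-3 + 2*(-3)) = -75*(-3 - 6)/2 = -75/2*(-9) = 675/2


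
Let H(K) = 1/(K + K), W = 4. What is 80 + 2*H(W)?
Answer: 321/4 ≈ 80.250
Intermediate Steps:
H(K) = 1/(2*K)
80 + 2*H(W) = 80 + 2*((½)/4) = 80 + 2*((½)*(¼)) = 80 + 2*(⅛) = 80 + ¼ = 321/4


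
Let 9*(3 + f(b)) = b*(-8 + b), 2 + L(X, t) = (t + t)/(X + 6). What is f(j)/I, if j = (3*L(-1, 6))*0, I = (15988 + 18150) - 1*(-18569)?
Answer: -1/17569 ≈ -5.6918e-5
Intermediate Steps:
L(X, t) = -2 + 2*t/(6 + X) (L(X, t) = -2 + (t + t)/(X + 6) = -2 + (2*t)/(6 + X) = -2 + 2*t/(6 + X))
I = 52707 (I = 34138 + 18569 = 52707)
j = 0 (j = (3*(2*(-6 + 6 - 1*(-1))/(6 - 1)))*0 = (3*(2*(-6 + 6 + 1)/5))*0 = (3*(2*(1/5)*1))*0 = (3*(2/5))*0 = (6/5)*0 = 0)
f(b) = -3 + b*(-8 + b)/9 (f(b) = -3 + (b*(-8 + b))/9 = -3 + b*(-8 + b)/9)
f(j)/I = (-3 - 8/9*0 + (1/9)*0**2)/52707 = (-3 + 0 + (1/9)*0)*(1/52707) = (-3 + 0 + 0)*(1/52707) = -3*1/52707 = -1/17569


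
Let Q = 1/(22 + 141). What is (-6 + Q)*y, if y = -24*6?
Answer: 140688/163 ≈ 863.12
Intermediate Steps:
Q = 1/163 ≈ 0.0061350
y = -144
(-6 + Q)*y = (-6 + 1/163)*(-144) = -977/163*(-144) = 140688/163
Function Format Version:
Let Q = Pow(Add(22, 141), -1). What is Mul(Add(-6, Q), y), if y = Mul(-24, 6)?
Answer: Rational(140688, 163) ≈ 863.12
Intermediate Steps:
Q = Rational(1, 163) (Q = Pow(163, -1) = Rational(1, 163) ≈ 0.0061350)
y = -144
Mul(Add(-6, Q), y) = Mul(Add(-6, Rational(1, 163)), -144) = Mul(Rational(-977, 163), -144) = Rational(140688, 163)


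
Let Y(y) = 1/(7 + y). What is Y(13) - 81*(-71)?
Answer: 115021/20 ≈ 5751.0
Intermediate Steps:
Y(13) - 81*(-71) = 1/(7 + 13) - 81*(-71) = 1/20 + 5751 = 115021/20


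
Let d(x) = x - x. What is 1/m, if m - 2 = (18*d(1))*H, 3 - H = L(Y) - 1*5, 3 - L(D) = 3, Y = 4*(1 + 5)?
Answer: ½ ≈ 0.50000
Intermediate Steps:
d(x) = 0
Y = 24 (Y = 4*6 = 24)
L(D) = 0 (L(D) = 3 - 1*3 = 3 - 3 = 0)
H = 8 (H = 3 - (0 - 1*5) = 3 - (0 - 5) = 3 - 1*(-5) = 3 + 5 = 8)
m = 2 (m = 2 + (18*0)*8 = 2 + 0*8 = 2 + 0 = 2)
1/m = 1/2 = ½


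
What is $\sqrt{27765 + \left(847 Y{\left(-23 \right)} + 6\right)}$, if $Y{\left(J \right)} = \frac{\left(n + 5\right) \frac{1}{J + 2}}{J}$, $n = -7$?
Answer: $\frac{\sqrt{132201033}}{69} \approx 166.64$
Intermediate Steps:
$Y{\left(J \right)} = - \frac{2}{J \left(2 + J\right)}$ ($Y{\left(J \right)} = \frac{\left(-7 + 5\right) \frac{1}{J + 2}}{J} = \frac{\left(-2\right) \frac{1}{2 + J}}{J} = - \frac{2}{J \left(2 + J\right)}$)
$\sqrt{27765 + \left(847 Y{\left(-23 \right)} + 6\right)} = \sqrt{27765 + \left(847 \left(- \frac{2}{\left(-23\right) \left(2 - 23\right)}\right) + 6\right)} = \sqrt{27765 + \left(847 \left(\left(-2\right) \left(- \frac{1}{23}\right) \frac{1}{-21}\right) + 6\right)} = \sqrt{27765 + \left(847 \left(\left(-2\right) \left(- \frac{1}{23}\right) \left(- \frac{1}{21}\right)\right) + 6\right)} = \sqrt{27765 + \left(847 \left(- \frac{2}{483}\right) + 6\right)} = \sqrt{27765 + \left(- \frac{242}{69} + 6\right)} = \sqrt{27765 + \frac{172}{69}} = \sqrt{\frac{1915957}{69}} = \frac{\sqrt{132201033}}{69}$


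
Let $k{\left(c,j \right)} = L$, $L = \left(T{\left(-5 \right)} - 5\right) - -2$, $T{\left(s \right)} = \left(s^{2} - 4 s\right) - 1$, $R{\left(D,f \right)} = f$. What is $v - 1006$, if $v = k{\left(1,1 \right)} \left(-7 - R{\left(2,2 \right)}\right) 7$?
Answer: $-3589$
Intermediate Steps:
$T{\left(s \right)} = -1 + s^{2} - 4 s$
$L = 41$ ($L = \left(\left(-1 + \left(-5\right)^{2} - -20\right) - 5\right) - -2 = \left(\left(-1 + 25 + 20\right) - 5\right) + 2 = \left(44 - 5\right) + 2 = 39 + 2 = 41$)
$k{\left(c,j \right)} = 41$
$v = -2583$ ($v = 41 \left(-7 - 2\right) 7 = 41 \left(-9\right) 7 = \left(-369\right) 7 = -2583$)
$v - 1006 = -2583 - 1006 = -3589$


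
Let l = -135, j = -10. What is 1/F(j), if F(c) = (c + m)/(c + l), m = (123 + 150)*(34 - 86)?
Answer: 145/14206 ≈ 0.010207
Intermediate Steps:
m = -14196 (m = 273*(-52) = -14196)
F(c) = (-14196 + c)/(-135 + c) (F(c) = (c - 14196)/(c - 135) = (-14196 + c)/(-135 + c))
1/F(j) = 1/((-14196 - 10)/(-135 - 10)) = 1/(-14206/(-145)) = 1/(-1/145*(-14206)) = 1/(14206/145) = 145/14206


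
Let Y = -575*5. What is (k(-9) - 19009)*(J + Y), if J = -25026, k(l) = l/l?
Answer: 530342208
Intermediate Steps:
k(l) = 1
Y = -2875
(k(-9) - 19009)*(J + Y) = (1 - 19009)*(-25026 - 2875) = -19008*(-27901) = 530342208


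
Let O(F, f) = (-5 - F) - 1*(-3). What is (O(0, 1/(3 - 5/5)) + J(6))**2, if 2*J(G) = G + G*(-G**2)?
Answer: 11449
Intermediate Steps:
O(F, f) = -2 - F (O(F, f) = (-5 - F) + 3 = -2 - F)
J(G) = G/2 - G**3/2 (J(G) = (G + G*(-G**2))/2 = (G - G**3)/2 = G/2 - G**3/2)
(O(0, 1/(3 - 5/5)) + J(6))**2 = ((-2 - 1*0) + (1/2)*6*(1 - 1*6**2))**2 = ((-2 + 0) + (1/2)*6*(1 - 1*36))**2 = (-2 + (1/2)*6*(1 - 36))**2 = (-2 + (1/2)*6*(-35))**2 = (-2 - 105)**2 = (-107)**2 = 11449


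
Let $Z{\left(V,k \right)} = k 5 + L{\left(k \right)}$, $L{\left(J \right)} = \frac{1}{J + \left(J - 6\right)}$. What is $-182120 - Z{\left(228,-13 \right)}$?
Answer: $- \frac{5825759}{32} \approx -1.8206 \cdot 10^{5}$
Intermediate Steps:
$L{\left(J \right)} = \frac{1}{-6 + 2 J}$ ($L{\left(J \right)} = \frac{1}{J + \left(J - 6\right)} = \frac{1}{J + \left(-6 + J\right)} = \frac{1}{-6 + 2 J}$)
$Z{\left(V,k \right)} = \frac{1}{2 \left(-3 + k\right)} + 5 k$ ($Z{\left(V,k \right)} = k 5 + \frac{1}{2 \left(-3 + k\right)} = 5 k + \frac{1}{2 \left(-3 + k\right)} = \frac{1}{2 \left(-3 + k\right)} + 5 k$)
$-182120 - Z{\left(228,-13 \right)} = -182120 - \frac{1 + 10 \left(-13\right) \left(-3 - 13\right)}{2 \left(-3 - 13\right)} = -182120 - \frac{1 + 10 \left(-13\right) \left(-16\right)}{2 \left(-16\right)} = -182120 - \frac{1}{2} \left(- \frac{1}{16}\right) \left(1 + 2080\right) = -182120 - \frac{1}{2} \left(- \frac{1}{16}\right) 2081 = -182120 - - \frac{2081}{32} = -182120 + \frac{2081}{32} = - \frac{5825759}{32}$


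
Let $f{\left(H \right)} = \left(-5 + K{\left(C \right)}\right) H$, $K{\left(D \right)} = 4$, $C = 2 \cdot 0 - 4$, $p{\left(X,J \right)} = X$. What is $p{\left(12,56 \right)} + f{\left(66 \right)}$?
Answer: $-54$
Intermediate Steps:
$C = -4$ ($C = 0 - 4 = -4$)
$f{\left(H \right)} = - H$ ($f{\left(H \right)} = \left(-5 + 4\right) H = - H$)
$p{\left(12,56 \right)} + f{\left(66 \right)} = 12 - 66 = -54$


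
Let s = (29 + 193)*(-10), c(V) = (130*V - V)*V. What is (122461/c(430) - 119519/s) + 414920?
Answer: 183112955400361/441263850 ≈ 4.1497e+5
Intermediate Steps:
c(V) = 129*V**2 (c(V) = (129*V)*V = 129*V**2)
s = -2220 (s = 222*(-10) = -2220)
(122461/c(430) - 119519/s) + 414920 = (122461/((129*430**2)) - 119519/(-2220)) + 414920 = (122461/((129*184900)) - 119519*(-1/2220)) + 414920 = (122461/23852100 + 119519/2220) + 414920 = 23758758361/441263850 + 414920 = 183112955400361/441263850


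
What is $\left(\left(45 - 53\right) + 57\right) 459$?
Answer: $22491$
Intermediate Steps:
$\left(\left(45 - 53\right) + 57\right) 459 = \left(-8 + 57\right) 459 = 49 \cdot 459 = 22491$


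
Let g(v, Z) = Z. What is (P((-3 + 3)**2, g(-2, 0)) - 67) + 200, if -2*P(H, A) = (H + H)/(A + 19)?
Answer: 133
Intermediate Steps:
P(H, A) = -H/(19 + A) (P(H, A) = -(H + H)/(2*(A + 19)) = -2*H/(2*(19 + A)) = -H/(19 + A))
(P((-3 + 3)**2, g(-2, 0)) - 67) + 200 = (-(-3 + 3)**2/(19 + 0) - 67) + 200 = (-1*0**2/19 - 67) + 200 = (-1*0*1/19 - 67) + 200 = (0 - 67) + 200 = -67 + 200 = 133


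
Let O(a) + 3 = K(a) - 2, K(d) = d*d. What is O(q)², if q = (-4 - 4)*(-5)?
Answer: 2544025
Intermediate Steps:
K(d) = d²
q = 40 (q = -8*(-5) = 40)
O(a) = -5 + a² (O(a) = -3 + (a² - 2) = -3 + (-2 + a²) = -5 + a²)
O(q)² = (-5 + 40²)² = (-5 + 1600)² = 1595² = 2544025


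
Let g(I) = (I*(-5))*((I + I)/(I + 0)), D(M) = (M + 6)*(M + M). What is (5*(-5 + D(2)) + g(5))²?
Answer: 7225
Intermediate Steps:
D(M) = 2*M*(6 + M) (D(M) = (6 + M)*(2*M) = 2*M*(6 + M))
g(I) = -10*I (g(I) = (-5*I)*((2*I)/I) = -5*I*2 = -10*I)
(5*(-5 + D(2)) + g(5))² = (5*(-5 + 2*2*(6 + 2)) - 10*5)² = (5*(-5 + 2*2*8) - 50)² = (5*(-5 + 32) - 50)² = (5*27 - 50)² = (135 - 50)² = 85² = 7225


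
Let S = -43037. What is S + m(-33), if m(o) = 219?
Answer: -42818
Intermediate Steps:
S + m(-33) = -43037 + 219 = -42818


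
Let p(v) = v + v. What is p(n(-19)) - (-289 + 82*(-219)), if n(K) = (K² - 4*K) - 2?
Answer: 19117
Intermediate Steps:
n(K) = -2 + K² - 4*K
p(v) = 2*v
p(n(-19)) - (-289 + 82*(-219)) = 2*(-2 + (-19)² - 4*(-19)) - (-289 + 82*(-219)) = 2*(-2 + 361 + 76) - (-289 - 17958) = 2*435 - 1*(-18247) = 870 + 18247 = 19117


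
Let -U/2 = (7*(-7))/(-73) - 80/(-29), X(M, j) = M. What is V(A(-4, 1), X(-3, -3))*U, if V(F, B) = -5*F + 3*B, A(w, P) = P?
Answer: 203308/2117 ≈ 96.036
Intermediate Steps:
U = -14522/2117 (U = -2*((7*(-7))/(-73) - 80/(-29)) = -2*(-49*(-1/73) - 80*(-1/29)) = -2*(49/73 + 80/29) = -2*7261/2117 = -14522/2117 ≈ -6.8597)
V(A(-4, 1), X(-3, -3))*U = (-5*1 + 3*(-3))*(-14522/2117) = (-5 - 9)*(-14522/2117) = -14*(-14522/2117) = 203308/2117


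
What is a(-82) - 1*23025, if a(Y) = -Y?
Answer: -22943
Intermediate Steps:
a(-82) - 1*23025 = -1*(-82) - 1*23025 = 82 - 23025 = -22943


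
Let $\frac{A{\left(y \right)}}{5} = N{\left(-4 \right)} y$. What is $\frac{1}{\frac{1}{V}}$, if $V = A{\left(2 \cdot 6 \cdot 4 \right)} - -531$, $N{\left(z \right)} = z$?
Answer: $-429$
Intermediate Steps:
$A{\left(y \right)} = - 20 y$ ($A{\left(y \right)} = 5 \left(- 4 y\right) = - 20 y$)
$V = -429$ ($V = - 20 \cdot 2 \cdot 6 \cdot 4 - -531 = - 20 \cdot 12 \cdot 4 + 531 = \left(-20\right) 48 + 531 = -960 + 531 = -429$)
$\frac{1}{\frac{1}{V}} = \frac{1}{\frac{1}{-429}} = \frac{1}{- \frac{1}{429}} = -429$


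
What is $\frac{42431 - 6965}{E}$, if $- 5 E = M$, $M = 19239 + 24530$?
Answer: $- \frac{7710}{1903} \approx -4.0515$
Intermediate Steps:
$M = 43769$
$E = - \frac{43769}{5}$ ($E = \left(- \frac{1}{5}\right) 43769 = - \frac{43769}{5} \approx -8753.8$)
$\frac{42431 - 6965}{E} = \frac{42431 - 6965}{- \frac{43769}{5}} = 35466 \left(- \frac{5}{43769}\right) = - \frac{7710}{1903}$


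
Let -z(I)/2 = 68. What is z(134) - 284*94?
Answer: -26832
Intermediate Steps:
z(I) = -136 (z(I) = -2*68 = -136)
z(134) - 284*94 = -136 - 284*94 = -136 - 1*26696 = -136 - 26696 = -26832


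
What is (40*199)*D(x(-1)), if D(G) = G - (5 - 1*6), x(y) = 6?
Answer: 55720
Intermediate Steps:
D(G) = 1 + G (D(G) = G - (5 - 6) = G - 1*(-1) = G + 1 = 1 + G)
(40*199)*D(x(-1)) = (40*199)*(1 + 6) = 7960*7 = 55720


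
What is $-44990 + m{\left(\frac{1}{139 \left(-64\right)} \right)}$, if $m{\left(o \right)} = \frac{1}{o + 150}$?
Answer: $- \frac{60034602114}{1334399} \approx -44990.0$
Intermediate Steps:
$m{\left(o \right)} = \frac{1}{150 + o}$
$-44990 + m{\left(\frac{1}{139 \left(-64\right)} \right)} = -44990 + \frac{1}{150 + \frac{1}{139 \left(-64\right)}} = -44990 + \frac{1}{150 + \frac{1}{139} \left(- \frac{1}{64}\right)} = -44990 + \frac{1}{150 - \frac{1}{8896}} = -44990 + \frac{1}{\frac{1334399}{8896}} = -44990 + \frac{8896}{1334399} = - \frac{60034602114}{1334399}$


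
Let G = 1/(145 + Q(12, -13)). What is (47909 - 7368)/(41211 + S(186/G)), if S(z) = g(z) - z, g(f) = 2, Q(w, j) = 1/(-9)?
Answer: 121623/42791 ≈ 2.8423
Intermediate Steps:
Q(w, j) = -⅑
G = 9/1304 (G = 1/(145 - ⅑) = 1/(1304/9) = 9/1304 ≈ 0.0069018)
S(z) = 2 - z
(47909 - 7368)/(41211 + S(186/G)) = (47909 - 7368)/(41211 + (2 - 186/9/1304)) = 40541/(41211 + (2 - 186*1304/9)) = 40541/(41211 + (2 - 1*80848/3)) = 40541/(41211 + (2 - 80848/3)) = 40541/(41211 - 80842/3) = 40541/(42791/3) = 40541*(3/42791) = 121623/42791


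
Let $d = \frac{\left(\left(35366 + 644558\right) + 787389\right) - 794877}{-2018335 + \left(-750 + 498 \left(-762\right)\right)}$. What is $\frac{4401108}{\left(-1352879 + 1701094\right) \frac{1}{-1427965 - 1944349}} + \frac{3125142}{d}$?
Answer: $- \frac{6295202638380603981}{117076150870} \approx -5.377 \cdot 10^{7}$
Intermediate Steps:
$d = - \frac{672436}{2398561}$ ($d = \frac{\left(679924 + 787389\right) - 794877}{-2018335 - 380226} = \frac{1467313 - 794877}{-2018335 - 380226} = \frac{672436}{-2398561} = 672436 \left(- \frac{1}{2398561}\right) = - \frac{672436}{2398561} \approx -0.28035$)
$\frac{4401108}{\left(-1352879 + 1701094\right) \frac{1}{-1427965 - 1944349}} + \frac{3125142}{d} = \frac{4401108}{\left(-1352879 + 1701094\right) \frac{1}{-1427965 - 1944349}} + \frac{3125142}{- \frac{672436}{2398561}} = \frac{4401108}{348215 \frac{1}{-3372314}} + 3125142 \left(- \frac{2398561}{672436}\right) = \frac{4401108}{348215 \left(- \frac{1}{3372314}\right)} - \frac{3747921860331}{336218} = \frac{4401108}{- \frac{348215}{3372314}} - \frac{3747921860331}{336218} = 4401108 \left(- \frac{3372314}{348215}\right) - \frac{3747921860331}{336218} = - \frac{14841918123912}{348215} - \frac{3747921860331}{336218} = - \frac{6295202638380603981}{117076150870}$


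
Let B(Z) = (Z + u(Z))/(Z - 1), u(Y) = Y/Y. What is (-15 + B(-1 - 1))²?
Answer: 1936/9 ≈ 215.11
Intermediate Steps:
u(Y) = 1
B(Z) = (1 + Z)/(-1 + Z) (B(Z) = (Z + 1)/(Z - 1) = (1 + Z)/(-1 + Z))
(-15 + B(-1 - 1))² = (-15 + (1 + (-1 - 1))/(-1 + (-1 - 1)))² = (-15 + (1 - 2)/(-1 - 2))² = (-15 - 1/(-3))² = (-15 - ⅓*(-1))² = (-15 + ⅓)² = (-44/3)² = 1936/9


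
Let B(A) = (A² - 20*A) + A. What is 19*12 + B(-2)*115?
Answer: 5058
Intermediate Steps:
B(A) = A² - 19*A
19*12 + B(-2)*115 = 19*12 - 2*(-19 - 2)*115 = 228 - 2*(-21)*115 = 228 + 42*115 = 228 + 4830 = 5058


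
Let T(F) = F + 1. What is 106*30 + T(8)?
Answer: 3189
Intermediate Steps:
T(F) = 1 + F
106*30 + T(8) = 106*30 + (1 + 8) = 3180 + 9 = 3189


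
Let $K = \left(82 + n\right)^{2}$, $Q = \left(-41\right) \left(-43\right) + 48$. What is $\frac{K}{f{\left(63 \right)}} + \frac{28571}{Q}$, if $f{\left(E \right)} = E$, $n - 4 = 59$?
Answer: $\frac{39876248}{114093} \approx 349.51$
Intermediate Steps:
$n = 63$ ($n = 4 + 59 = 63$)
$Q = 1811$ ($Q = 1763 + 48 = 1811$)
$K = 21025$ ($K = \left(82 + 63\right)^{2} = 145^{2} = 21025$)
$\frac{K}{f{\left(63 \right)}} + \frac{28571}{Q} = \frac{21025}{63} + \frac{28571}{1811} = \frac{39876248}{114093}$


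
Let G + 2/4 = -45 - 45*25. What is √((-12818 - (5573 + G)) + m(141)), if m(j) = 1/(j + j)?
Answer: I*√342360690/141 ≈ 131.23*I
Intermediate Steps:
G = -2341/2 (G = -½ + (-45 - 45*25) = -½ + (-45 - 1125) = -½ - 1170 = -2341/2 ≈ -1170.5)
m(j) = 1/(2*j)
√((-12818 - (5573 + G)) + m(141)) = √((-12818 - (5573 - 2341/2)) + (½)/141) = √((-12818 - 1*8805/2) + (½)*(1/141)) = √((-12818 - 8805/2) + 1/282) = √(-34441/2 + 1/282) = √(-2428090/141) = I*√342360690/141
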